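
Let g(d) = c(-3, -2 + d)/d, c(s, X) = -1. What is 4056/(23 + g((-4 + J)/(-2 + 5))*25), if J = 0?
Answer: 16224/167 ≈ 97.150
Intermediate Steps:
g(d) = -1/d
4056/(23 + g((-4 + J)/(-2 + 5))*25) = 4056/(23 - 1/((-4 + 0)/(-2 + 5))*25) = 4056/(23 - 1/((-4/3))*25) = 4056/(23 - 1/((-4*⅓))*25) = 4056/(23 - 1/(-4/3)*25) = 4056/(23 - 1*(-¾)*25) = 4056/(23 + (¾)*25) = 4056/(23 + 75/4) = 4056/(167/4) = 4056*(4/167) = 16224/167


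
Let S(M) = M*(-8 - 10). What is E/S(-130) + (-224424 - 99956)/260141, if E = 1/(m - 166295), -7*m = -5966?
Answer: -17939880026363/14387133362940 ≈ -1.2469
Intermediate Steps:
m = 5966/7 (m = -⅐*(-5966) = 5966/7 ≈ 852.29)
S(M) = -18*M (S(M) = M*(-18) = -18*M)
E = -7/1158099 (E = 1/(5966/7 - 166295) = 1/(-1158099/7) = -7/1158099 ≈ -6.0444e-6)
E/S(-130) + (-224424 - 99956)/260141 = -7/(1158099*((-18*(-130)))) + (-224424 - 99956)/260141 = -7/1158099/2340 - 324380*1/260141 = -7/1158099*1/2340 - 6620/5309 = -7/2709951660 - 6620/5309 = -17939880026363/14387133362940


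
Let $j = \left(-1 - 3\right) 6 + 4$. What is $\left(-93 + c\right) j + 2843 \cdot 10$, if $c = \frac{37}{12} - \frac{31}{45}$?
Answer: $\frac{272179}{9} \approx 30242.0$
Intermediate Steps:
$j = -20$ ($j = \left(-4\right) 6 + 4 = -24 + 4 = -20$)
$c = \frac{431}{180}$ ($c = 37 \cdot \frac{1}{12} - \frac{31}{45} = \frac{37}{12} - \frac{31}{45} = \frac{431}{180} \approx 2.3944$)
$\left(-93 + c\right) j + 2843 \cdot 10 = \left(-93 + \frac{431}{180}\right) \left(-20\right) + 2843 \cdot 10 = \left(- \frac{16309}{180}\right) \left(-20\right) + 28430 = \frac{16309}{9} + 28430 = \frac{272179}{9}$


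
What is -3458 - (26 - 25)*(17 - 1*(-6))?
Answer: -3481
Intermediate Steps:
-3458 - (26 - 25)*(17 - 1*(-6)) = -3458 - (17 + 6) = -3458 - 23 = -3481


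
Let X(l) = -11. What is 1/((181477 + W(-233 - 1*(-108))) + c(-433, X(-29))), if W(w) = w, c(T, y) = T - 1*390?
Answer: 1/180529 ≈ 5.5393e-6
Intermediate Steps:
c(T, y) = -390 + T (c(T, y) = T - 390 = -390 + T)
1/((181477 + W(-233 - 1*(-108))) + c(-433, X(-29))) = 1/((181477 + (-233 - 1*(-108))) + (-390 - 433)) = 1/((181477 + (-233 + 108)) - 823) = 1/((181477 - 125) - 823) = 1/(181352 - 823) = 1/180529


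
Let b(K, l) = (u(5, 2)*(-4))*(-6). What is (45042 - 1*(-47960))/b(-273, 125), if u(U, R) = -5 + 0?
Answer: -46501/60 ≈ -775.02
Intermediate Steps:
u(U, R) = -5
b(K, l) = -120 (b(K, l) = -5*(-4)*(-6) = 20*(-6) = -120)
(45042 - 1*(-47960))/b(-273, 125) = (45042 - 1*(-47960))/(-120) = (45042 + 47960)*(-1/120) = 93002*(-1/120) = -46501/60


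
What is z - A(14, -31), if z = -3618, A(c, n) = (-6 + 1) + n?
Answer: -3582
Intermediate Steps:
A(c, n) = -5 + n
z - A(14, -31) = -3618 - (-5 - 31) = -3618 - 1*(-36) = -3618 + 36 = -3582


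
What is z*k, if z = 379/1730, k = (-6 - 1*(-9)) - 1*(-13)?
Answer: 3032/865 ≈ 3.5052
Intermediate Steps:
k = 16 (k = (-6 + 9) + 13 = 3 + 13 = 16)
z = 379/1730 (z = 379*(1/1730) = 379/1730 ≈ 0.21908)
z*k = (379/1730)*16 = 3032/865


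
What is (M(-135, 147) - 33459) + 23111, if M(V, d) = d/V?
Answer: -465709/45 ≈ -10349.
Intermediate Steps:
(M(-135, 147) - 33459) + 23111 = (147/(-135) - 33459) + 23111 = (147*(-1/135) - 33459) + 23111 = (-49/45 - 33459) + 23111 = -1505704/45 + 23111 = -465709/45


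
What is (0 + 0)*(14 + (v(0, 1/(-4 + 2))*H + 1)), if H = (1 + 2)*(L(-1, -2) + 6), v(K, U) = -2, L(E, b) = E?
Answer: 0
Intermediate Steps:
H = 15 (H = (1 + 2)*(-1 + 6) = 3*5 = 15)
(0 + 0)*(14 + (v(0, 1/(-4 + 2))*H + 1)) = (0 + 0)*(14 + (-2*15 + 1)) = 0*(14 + (-30 + 1)) = 0*(14 - 29) = 0*(-15) = 0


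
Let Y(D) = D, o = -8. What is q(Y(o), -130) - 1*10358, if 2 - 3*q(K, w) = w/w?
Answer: -31073/3 ≈ -10358.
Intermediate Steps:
q(K, w) = ⅓ (q(K, w) = ⅔ - w/(3*w) = ⅔ - ⅓*1 = ⅔ - ⅓ = ⅓)
q(Y(o), -130) - 1*10358 = ⅓ - 1*10358 = ⅓ - 10358 = -31073/3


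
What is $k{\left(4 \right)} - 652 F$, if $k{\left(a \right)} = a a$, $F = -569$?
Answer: $371004$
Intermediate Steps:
$k{\left(a \right)} = a^{2}$
$k{\left(4 \right)} - 652 F = 4^{2} - -370988 = 16 + 370988 = 371004$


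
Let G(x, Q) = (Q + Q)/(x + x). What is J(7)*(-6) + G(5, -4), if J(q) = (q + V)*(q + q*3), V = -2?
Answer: -4204/5 ≈ -840.80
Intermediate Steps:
J(q) = 4*q*(-2 + q) (J(q) = (q - 2)*(q + q*3) = (-2 + q)*(q + 3*q) = (-2 + q)*(4*q) = 4*q*(-2 + q))
G(x, Q) = Q/x (G(x, Q) = (2*Q)/((2*x)) = (2*Q)*(1/(2*x)) = Q/x)
J(7)*(-6) + G(5, -4) = (4*7*(-2 + 7))*(-6) - 4/5 = (4*7*5)*(-6) - 4*1/5 = 140*(-6) - 4/5 = -840 - 4/5 = -4204/5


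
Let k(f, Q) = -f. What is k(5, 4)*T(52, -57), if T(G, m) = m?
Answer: 285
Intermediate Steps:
k(5, 4)*T(52, -57) = -1*5*(-57) = -5*(-57) = 285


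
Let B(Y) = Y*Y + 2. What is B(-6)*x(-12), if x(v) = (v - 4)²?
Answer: 9728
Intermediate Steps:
B(Y) = 2 + Y² (B(Y) = Y² + 2 = 2 + Y²)
x(v) = (-4 + v)²
B(-6)*x(-12) = (2 + (-6)²)*(-4 - 12)² = (2 + 36)*(-16)² = 38*256 = 9728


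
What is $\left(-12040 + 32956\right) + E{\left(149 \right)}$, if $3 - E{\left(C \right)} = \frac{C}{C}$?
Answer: $20918$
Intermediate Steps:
$E{\left(C \right)} = 2$ ($E{\left(C \right)} = 3 - \frac{C}{C} = 3 - 1 = 2$)
$\left(-12040 + 32956\right) + E{\left(149 \right)} = \left(-12040 + 32956\right) + 2 = 20916 + 2 = 20918$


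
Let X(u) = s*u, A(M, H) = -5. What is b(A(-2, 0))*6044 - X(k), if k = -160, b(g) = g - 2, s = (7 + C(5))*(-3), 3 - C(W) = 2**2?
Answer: -45188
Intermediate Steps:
C(W) = -1 (C(W) = 3 - 1*2**2 = 3 - 1*4 = 3 - 4 = -1)
s = -18 (s = (7 - 1)*(-3) = 6*(-3) = -18)
b(g) = -2 + g
X(u) = -18*u
b(A(-2, 0))*6044 - X(k) = (-2 - 5)*6044 - (-18)*(-160) = -7*6044 - 1*2880 = -42308 - 2880 = -45188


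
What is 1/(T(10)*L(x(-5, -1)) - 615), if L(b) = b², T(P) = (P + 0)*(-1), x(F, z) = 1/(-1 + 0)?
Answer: -1/625 ≈ -0.0016000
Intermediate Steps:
x(F, z) = -1 (x(F, z) = 1/(-1) = -1)
T(P) = -P (T(P) = P*(-1) = -P)
1/(T(10)*L(x(-5, -1)) - 615) = 1/(-1*10*(-1)² - 615) = 1/(-10*1 - 615) = 1/(-10 - 615) = 1/(-625) = -1/625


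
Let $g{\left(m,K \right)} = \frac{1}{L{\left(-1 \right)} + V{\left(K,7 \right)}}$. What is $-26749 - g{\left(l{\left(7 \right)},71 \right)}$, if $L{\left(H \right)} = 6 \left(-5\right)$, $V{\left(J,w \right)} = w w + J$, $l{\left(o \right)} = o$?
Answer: $- \frac{2407411}{90} \approx -26749.0$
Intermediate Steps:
$V{\left(J,w \right)} = J + w^{2}$ ($V{\left(J,w \right)} = w^{2} + J = J + w^{2}$)
$L{\left(H \right)} = -30$
$g{\left(m,K \right)} = \frac{1}{19 + K}$ ($g{\left(m,K \right)} = \frac{1}{-30 + \left(K + 7^{2}\right)} = \frac{1}{-30 + \left(K + 49\right)} = \frac{1}{-30 + \left(49 + K\right)} = \frac{1}{19 + K}$)
$-26749 - g{\left(l{\left(7 \right)},71 \right)} = -26749 - \frac{1}{19 + 71} = -26749 - \frac{1}{90} = - \frac{2407411}{90}$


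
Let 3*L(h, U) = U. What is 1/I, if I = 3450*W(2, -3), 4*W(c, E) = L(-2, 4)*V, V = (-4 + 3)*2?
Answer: -1/2300 ≈ -0.00043478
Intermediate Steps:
L(h, U) = U/3
V = -2 (V = -1*2 = -2)
W(c, E) = -⅔ (W(c, E) = (((⅓)*4)*(-2))/4 = ((4/3)*(-2))/4 = (¼)*(-8/3) = -⅔)
I = -2300 (I = 3450*(-⅔) = -2300)
1/I = 1/(-2300) = -1/2300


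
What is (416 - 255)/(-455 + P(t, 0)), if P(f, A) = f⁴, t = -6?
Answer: 161/841 ≈ 0.19144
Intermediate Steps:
(416 - 255)/(-455 + P(t, 0)) = (416 - 255)/(-455 + (-6)⁴) = 161/(-455 + 1296) = 161/841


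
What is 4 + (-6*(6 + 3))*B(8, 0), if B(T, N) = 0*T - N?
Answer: 4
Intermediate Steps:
B(T, N) = -N (B(T, N) = 0 - N = -N)
4 + (-6*(6 + 3))*B(8, 0) = 4 + (-6*(6 + 3))*(-1*0) = 4 - 6*9*0 = 4 - 54*0 = 4 + 0 = 4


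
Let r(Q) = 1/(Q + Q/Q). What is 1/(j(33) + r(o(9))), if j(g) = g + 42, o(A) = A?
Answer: 10/751 ≈ 0.013316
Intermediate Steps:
j(g) = 42 + g
r(Q) = 1/(1 + Q) (r(Q) = 1/(Q + 1) = 1/(1 + Q))
1/(j(33) + r(o(9))) = 1/((42 + 33) + 1/(1 + 9)) = 1/(75 + 1/10) = 1/(751/10) = 10/751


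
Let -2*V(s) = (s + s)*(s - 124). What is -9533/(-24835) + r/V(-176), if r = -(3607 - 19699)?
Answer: 1728293/21854800 ≈ 0.079081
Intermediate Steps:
r = 16092 (r = -1*(-16092) = 16092)
V(s) = -s*(-124 + s) (V(s) = -(s + s)*(s - 124)/2 = -2*s*(-124 + s)/2 = -s*(-124 + s))
-9533/(-24835) + r/V(-176) = -9533/(-24835) + 16092/((-176*(124 - 1*(-176)))) = -9533*(-1/24835) + 16092/((-176*(124 + 176))) = 9533/24835 + 16092/((-176*300)) = 9533/24835 + 16092/(-52800) = 9533/24835 + 16092*(-1/52800) = 9533/24835 - 1341/4400 = 1728293/21854800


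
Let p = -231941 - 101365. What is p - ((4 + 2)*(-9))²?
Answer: -336222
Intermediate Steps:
p = -333306
p - ((4 + 2)*(-9))² = -333306 - ((4 + 2)*(-9))² = -333306 - (6*(-9))² = -333306 - 1*(-54)² = -333306 - 1*2916 = -333306 - 2916 = -336222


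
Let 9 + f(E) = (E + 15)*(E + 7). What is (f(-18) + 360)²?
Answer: 147456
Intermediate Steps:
f(E) = -9 + (7 + E)*(15 + E) (f(E) = -9 + (E + 15)*(E + 7) = -9 + (15 + E)*(7 + E) = -9 + (7 + E)*(15 + E))
(f(-18) + 360)² = ((96 + (-18)² + 22*(-18)) + 360)² = ((96 + 324 - 396) + 360)² = (24 + 360)² = 384² = 147456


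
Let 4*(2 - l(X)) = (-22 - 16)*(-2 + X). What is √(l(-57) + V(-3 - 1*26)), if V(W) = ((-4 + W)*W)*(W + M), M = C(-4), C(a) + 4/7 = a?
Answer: I*√6406526/14 ≈ 180.79*I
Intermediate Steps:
C(a) = -4/7 + a
M = -32/7 (M = -4/7 - 4 = -32/7 ≈ -4.5714)
V(W) = W*(-4 + W)*(-32/7 + W) (V(W) = ((-4 + W)*W)*(W - 32/7) = (W*(-4 + W))*(-32/7 + W) = W*(-4 + W)*(-32/7 + W))
l(X) = -17 + 19*X/2 (l(X) = 2 - (-22 - 16)*(-2 + X)/4 = 2 - (-19)*(-2 + X)/2 = 2 - (76 - 38*X)/4 = 2 + (-19 + 19*X/2) = -17 + 19*X/2)
√(l(-57) + V(-3 - 1*26)) = √((-17 + (19/2)*(-57)) + (-3 - 1*26)*(128 - 60*(-3 - 1*26) + 7*(-3 - 1*26)²)/7) = √((-17 - 1083/2) + (-3 - 26)*(128 - 60*(-3 - 26) + 7*(-3 - 26)²)/7) = √(-1117/2 + (⅐)*(-29)*(128 - 60*(-29) + 7*(-29)²)) = √(-1117/2 + (⅐)*(-29)*(128 + 1740 + 7*841)) = √(-1117/2 + (⅐)*(-29)*(128 + 1740 + 5887)) = √(-1117/2 + (⅐)*(-29)*7755) = √(-1117/2 - 224895/7) = √(-457609/14) = I*√6406526/14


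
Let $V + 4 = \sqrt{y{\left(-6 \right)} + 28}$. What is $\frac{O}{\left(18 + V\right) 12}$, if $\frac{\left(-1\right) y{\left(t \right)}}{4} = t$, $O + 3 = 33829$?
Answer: $\frac{118391}{432} - \frac{16913 \sqrt{13}}{432} \approx 132.89$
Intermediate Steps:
$O = 33826$ ($O = -3 + 33829 = 33826$)
$y{\left(t \right)} = - 4 t$
$V = -4 + 2 \sqrt{13}$ ($V = -4 + \sqrt{\left(-4\right) \left(-6\right) + 28} = -4 + \sqrt{24 + 28} = -4 + \sqrt{52} = -4 + 2 \sqrt{13} \approx 3.2111$)
$\frac{O}{\left(18 + V\right) 12} = \frac{33826}{\left(18 - \left(4 - 2 \sqrt{13}\right)\right) 12} = \frac{33826}{\left(14 + 2 \sqrt{13}\right) 12} = \frac{33826}{168 + 24 \sqrt{13}}$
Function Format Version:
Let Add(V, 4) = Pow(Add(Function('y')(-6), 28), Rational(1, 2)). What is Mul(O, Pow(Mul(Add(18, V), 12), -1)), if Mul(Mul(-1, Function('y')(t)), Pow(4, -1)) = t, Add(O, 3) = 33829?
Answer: Add(Rational(118391, 432), Mul(Rational(-16913, 432), Pow(13, Rational(1, 2)))) ≈ 132.89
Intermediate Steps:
O = 33826 (O = Add(-3, 33829) = 33826)
Function('y')(t) = Mul(-4, t)
V = Add(-4, Mul(2, Pow(13, Rational(1, 2)))) (V = Add(-4, Pow(Add(Mul(-4, -6), 28), Rational(1, 2))) = Add(-4, Pow(Add(24, 28), Rational(1, 2))) = Add(-4, Pow(52, Rational(1, 2))) = Add(-4, Mul(2, Pow(13, Rational(1, 2)))) ≈ 3.2111)
Mul(O, Pow(Mul(Add(18, V), 12), -1)) = Mul(33826, Pow(Mul(Add(18, Add(-4, Mul(2, Pow(13, Rational(1, 2))))), 12), -1)) = Mul(33826, Pow(Mul(Add(14, Mul(2, Pow(13, Rational(1, 2)))), 12), -1)) = Mul(33826, Pow(Add(168, Mul(24, Pow(13, Rational(1, 2)))), -1))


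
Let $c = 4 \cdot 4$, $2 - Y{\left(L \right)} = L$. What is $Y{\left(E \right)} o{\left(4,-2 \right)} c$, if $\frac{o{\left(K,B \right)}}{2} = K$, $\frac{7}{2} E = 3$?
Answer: $\frac{1024}{7} \approx 146.29$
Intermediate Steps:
$E = \frac{6}{7}$ ($E = \frac{2}{7} \cdot 3 = \frac{6}{7} \approx 0.85714$)
$Y{\left(L \right)} = 2 - L$
$o{\left(K,B \right)} = 2 K$
$c = 16$
$Y{\left(E \right)} o{\left(4,-2 \right)} c = \left(2 - \frac{6}{7}\right) 2 \cdot 4 \cdot 16 = \left(2 - \frac{6}{7}\right) 8 \cdot 16 = \frac{8}{7} \cdot 8 \cdot 16 = \frac{64}{7} \cdot 16 = \frac{1024}{7}$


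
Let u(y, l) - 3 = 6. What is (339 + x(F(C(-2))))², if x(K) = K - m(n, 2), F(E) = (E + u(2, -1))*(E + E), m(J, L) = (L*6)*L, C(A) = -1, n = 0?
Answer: 89401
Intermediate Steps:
u(y, l) = 9 (u(y, l) = 3 + 6 = 9)
m(J, L) = 6*L² (m(J, L) = (6*L)*L = 6*L²)
F(E) = 2*E*(9 + E) (F(E) = (E + 9)*(E + E) = (9 + E)*(2*E) = 2*E*(9 + E))
x(K) = -24 + K (x(K) = K - 6*2² = K - 6*4 = K - 1*24 = K - 24 = -24 + K)
(339 + x(F(C(-2))))² = (339 + (-24 + 2*(-1)*(9 - 1)))² = (339 + (-24 + 2*(-1)*8))² = (339 + (-24 - 16))² = (339 - 40)² = 299² = 89401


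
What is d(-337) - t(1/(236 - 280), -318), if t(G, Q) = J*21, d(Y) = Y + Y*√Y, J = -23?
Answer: 146 - 337*I*√337 ≈ 146.0 - 6186.5*I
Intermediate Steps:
d(Y) = Y + Y^(3/2)
t(G, Q) = -483 (t(G, Q) = -23*21 = -483)
d(-337) - t(1/(236 - 280), -318) = (-337 + (-337)^(3/2)) - 1*(-483) = (-337 - 337*I*√337) + 483 = 146 - 337*I*√337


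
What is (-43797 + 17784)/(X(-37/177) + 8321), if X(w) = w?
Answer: -4604301/1472780 ≈ -3.1263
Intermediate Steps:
(-43797 + 17784)/(X(-37/177) + 8321) = (-43797 + 17784)/(-37/177 + 8321) = -26013/(-37*1/177 + 8321) = -26013/(-37/177 + 8321) = -26013/1472780/177 = -26013*177/1472780 = -4604301/1472780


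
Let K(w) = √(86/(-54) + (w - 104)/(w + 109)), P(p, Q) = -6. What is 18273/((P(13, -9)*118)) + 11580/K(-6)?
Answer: -6091/236 - 34740*I*√46659/1057 ≈ -25.809 - 7099.4*I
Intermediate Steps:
K(w) = √(-43/27 + (-104 + w)/(109 + w)) (K(w) = √(86*(-1/54) + (-104 + w)/(109 + w)) = √(-43/27 + (-104 + w)/(109 + w)))
18273/((P(13, -9)*118)) + 11580/K(-6) = 18273/((-6*118)) + 11580/((√3*√((-7495 - 16*(-6))/(109 - 6))/9)) = 18273/(-708) + 11580/((√3*√((-7495 + 96)/103)/9)) = 18273*(-1/708) + 11580/((√3*√((1/103)*(-7399))/9)) = -6091/236 + 11580/((√3*√(-7399/103)/9)) = -6091/236 + 11580/((√3*(7*I*√15553/103)/9)) = -6091/236 + 11580/((7*I*√46659/927)) = -6091/236 + 11580*(-3*I*√46659/1057) = -6091/236 - 34740*I*√46659/1057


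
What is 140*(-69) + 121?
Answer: -9539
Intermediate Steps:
140*(-69) + 121 = -9660 + 121 = -9539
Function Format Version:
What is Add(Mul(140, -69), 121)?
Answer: -9539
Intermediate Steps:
Add(Mul(140, -69), 121) = Add(-9660, 121) = -9539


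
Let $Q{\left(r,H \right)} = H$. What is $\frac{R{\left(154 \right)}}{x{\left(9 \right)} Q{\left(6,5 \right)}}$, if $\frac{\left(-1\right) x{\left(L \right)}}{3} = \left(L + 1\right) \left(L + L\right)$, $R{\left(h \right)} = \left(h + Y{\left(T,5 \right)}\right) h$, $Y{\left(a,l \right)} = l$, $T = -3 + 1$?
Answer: $- \frac{4081}{450} \approx -9.0689$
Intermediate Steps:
$T = -2$
$R{\left(h \right)} = h \left(5 + h\right)$ ($R{\left(h \right)} = \left(h + 5\right) h = \left(5 + h\right) h = h \left(5 + h\right)$)
$x{\left(L \right)} = - 6 L \left(1 + L\right)$ ($x{\left(L \right)} = - 3 \left(L + 1\right) \left(L + L\right) = - 3 \left(1 + L\right) 2 L = - 3 \cdot 2 L \left(1 + L\right) = - 6 L \left(1 + L\right)$)
$\frac{R{\left(154 \right)}}{x{\left(9 \right)} Q{\left(6,5 \right)}} = \frac{154 \left(5 + 154\right)}{\left(-6\right) 9 \left(1 + 9\right) 5} = \frac{154 \cdot 159}{\left(-6\right) 9 \cdot 10 \cdot 5} = \frac{24486}{\left(-540\right) 5} = \frac{24486}{-2700} = 24486 \left(- \frac{1}{2700}\right) = - \frac{4081}{450}$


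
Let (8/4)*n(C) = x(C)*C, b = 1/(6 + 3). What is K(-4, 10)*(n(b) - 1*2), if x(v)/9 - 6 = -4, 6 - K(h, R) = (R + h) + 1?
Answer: 1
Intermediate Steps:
K(h, R) = 5 - R - h (K(h, R) = 6 - ((R + h) + 1) = 6 - (1 + R + h) = 6 + (-1 - R - h) = 5 - R - h)
b = ⅑ (b = 1/9 = ⅑ ≈ 0.11111)
x(v) = 18 (x(v) = 54 + 9*(-4) = 54 - 36 = 18)
n(C) = 9*C (n(C) = (18*C)/2 = 9*C)
K(-4, 10)*(n(b) - 1*2) = (5 - 1*10 - 1*(-4))*(9*(⅑) - 1*2) = (5 - 10 + 4)*(1 - 2) = -1*(-1) = 1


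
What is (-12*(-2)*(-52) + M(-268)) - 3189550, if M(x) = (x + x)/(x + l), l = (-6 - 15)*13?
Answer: -1726221182/541 ≈ -3.1908e+6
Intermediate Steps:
l = -273 (l = -21*13 = -273)
M(x) = 2*x/(-273 + x) (M(x) = (x + x)/(x - 273) = (2*x)/(-273 + x) = 2*x/(-273 + x))
(-12*(-2)*(-52) + M(-268)) - 3189550 = (-12*(-2)*(-52) + 2*(-268)/(-273 - 268)) - 3189550 = (24*(-52) + 2*(-268)/(-541)) - 3189550 = (-1248 + 2*(-268)*(-1/541)) - 3189550 = (-1248 + 536/541) - 3189550 = -674632/541 - 3189550 = -1726221182/541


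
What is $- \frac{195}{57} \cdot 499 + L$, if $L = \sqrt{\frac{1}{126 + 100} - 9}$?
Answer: $- \frac{32435}{19} + \frac{i \sqrt{459458}}{226} \approx -1707.1 + 2.9993 i$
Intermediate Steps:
$L = \frac{i \sqrt{459458}}{226}$ ($L = \sqrt{\frac{1}{226} - 9} = \sqrt{- \frac{2033}{226}} = \frac{i \sqrt{459458}}{226} \approx 2.9993 i$)
$- \frac{195}{57} \cdot 499 + L = - \frac{195}{57} \cdot 499 + \frac{i \sqrt{459458}}{226} = \left(-195\right) \frac{1}{57} \cdot 499 + \frac{i \sqrt{459458}}{226} = \left(- \frac{65}{19}\right) 499 + \frac{i \sqrt{459458}}{226} = - \frac{32435}{19} + \frac{i \sqrt{459458}}{226}$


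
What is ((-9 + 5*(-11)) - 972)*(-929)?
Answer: 962444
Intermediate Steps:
((-9 + 5*(-11)) - 972)*(-929) = ((-9 - 55) - 972)*(-929) = (-64 - 972)*(-929) = -1036*(-929) = 962444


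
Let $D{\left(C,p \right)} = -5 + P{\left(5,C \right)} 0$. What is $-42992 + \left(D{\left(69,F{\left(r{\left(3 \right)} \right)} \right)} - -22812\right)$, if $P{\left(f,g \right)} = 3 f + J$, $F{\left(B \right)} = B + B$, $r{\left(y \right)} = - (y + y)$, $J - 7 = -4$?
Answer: $-20185$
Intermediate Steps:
$J = 3$ ($J = 7 - 4 = 3$)
$r{\left(y \right)} = - 2 y$
$F{\left(B \right)} = 2 B$
$P{\left(f,g \right)} = 3 + 3 f$ ($P{\left(f,g \right)} = 3 f + 3 = 3 + 3 f$)
$D{\left(C,p \right)} = -5$ ($D{\left(C,p \right)} = -5 + \left(3 + 3 \cdot 5\right) 0 = -5 + \left(3 + 15\right) 0 = -5 + 18 \cdot 0 = -5 + 0 = -5$)
$-42992 + \left(D{\left(69,F{\left(r{\left(3 \right)} \right)} \right)} - -22812\right) = -42992 - -22807 = -42992 + \left(-5 + 22812\right) = -42992 + 22807 = -20185$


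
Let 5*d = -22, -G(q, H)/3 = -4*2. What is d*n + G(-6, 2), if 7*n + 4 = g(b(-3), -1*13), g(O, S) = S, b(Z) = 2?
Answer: 1214/35 ≈ 34.686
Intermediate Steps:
G(q, H) = 24 (G(q, H) = -(-12)*2 = -3*(-8) = 24)
d = -22/5 (d = (1/5)*(-22) = -22/5 ≈ -4.4000)
n = -17/7 (n = -4/7 + (-1*13)/7 = -4/7 + (1/7)*(-13) = -4/7 - 13/7 = -17/7 ≈ -2.4286)
d*n + G(-6, 2) = -22/5*(-17/7) + 24 = 374/35 + 24 = 1214/35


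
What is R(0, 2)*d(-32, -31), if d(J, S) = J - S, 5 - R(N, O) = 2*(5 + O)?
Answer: 9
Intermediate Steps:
R(N, O) = -5 - 2*O (R(N, O) = 5 - 2*(5 + O) = 5 - (10 + 2*O) = 5 + (-10 - 2*O) = -5 - 2*O)
R(0, 2)*d(-32, -31) = (-5 - 2*2)*(-32 - 1*(-31)) = (-5 - 4)*(-32 + 31) = -9*(-1) = 9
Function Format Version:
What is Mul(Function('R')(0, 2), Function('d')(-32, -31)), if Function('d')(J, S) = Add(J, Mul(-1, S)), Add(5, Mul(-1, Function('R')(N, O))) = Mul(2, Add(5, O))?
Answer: 9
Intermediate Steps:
Function('R')(N, O) = Add(-5, Mul(-2, O)) (Function('R')(N, O) = Add(5, Mul(-1, Mul(2, Add(5, O)))) = Add(5, Mul(-1, Add(10, Mul(2, O)))) = Add(5, Add(-10, Mul(-2, O))) = Add(-5, Mul(-2, O)))
Mul(Function('R')(0, 2), Function('d')(-32, -31)) = Mul(Add(-5, Mul(-2, 2)), Add(-32, Mul(-1, -31))) = Mul(Add(-5, -4), Add(-32, 31)) = Mul(-9, -1) = 9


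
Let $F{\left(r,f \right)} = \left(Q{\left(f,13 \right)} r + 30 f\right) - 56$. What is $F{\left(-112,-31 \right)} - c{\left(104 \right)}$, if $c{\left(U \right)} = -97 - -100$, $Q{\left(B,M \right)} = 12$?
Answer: $-2333$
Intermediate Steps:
$F{\left(r,f \right)} = -56 + 12 r + 30 f$ ($F{\left(r,f \right)} = \left(12 r + 30 f\right) - 56 = -56 + 12 r + 30 f$)
$c{\left(U \right)} = 3$ ($c{\left(U \right)} = -97 + 100 = 3$)
$F{\left(-112,-31 \right)} - c{\left(104 \right)} = \left(-56 + 12 \left(-112\right) + 30 \left(-31\right)\right) - 3 = \left(-56 - 1344 - 930\right) - 3 = -2330 - 3 = -2333$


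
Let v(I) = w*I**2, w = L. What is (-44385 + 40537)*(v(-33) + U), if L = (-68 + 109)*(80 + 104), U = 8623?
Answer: -31646102072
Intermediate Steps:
L = 7544 (L = 41*184 = 7544)
w = 7544
v(I) = 7544*I**2
(-44385 + 40537)*(v(-33) + U) = (-44385 + 40537)*(7544*(-33)**2 + 8623) = -3848*(7544*1089 + 8623) = -3848*(8215416 + 8623) = -3848*8224039 = -31646102072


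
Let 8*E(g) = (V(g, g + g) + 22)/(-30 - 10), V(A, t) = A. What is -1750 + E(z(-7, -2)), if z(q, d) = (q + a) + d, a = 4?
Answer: -560017/320 ≈ -1750.1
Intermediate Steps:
z(q, d) = 4 + d + q (z(q, d) = (q + 4) + d = (4 + q) + d = 4 + d + q)
E(g) = -11/160 - g/320 (E(g) = ((g + 22)/(-30 - 10))/8 = ((22 + g)/(-40))/8 = ((22 + g)*(-1/40))/8 = (-11/20 - g/40)/8 = -11/160 - g/320)
-1750 + E(z(-7, -2)) = -1750 + (-11/160 - (4 - 2 - 7)/320) = -1750 + (-11/160 - 1/320*(-5)) = -1750 + (-11/160 + 1/64) = -1750 - 17/320 = -560017/320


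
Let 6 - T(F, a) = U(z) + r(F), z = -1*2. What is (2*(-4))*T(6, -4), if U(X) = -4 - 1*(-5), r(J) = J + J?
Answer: 56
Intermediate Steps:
r(J) = 2*J
z = -2
U(X) = 1 (U(X) = -4 + 5 = 1)
T(F, a) = 5 - 2*F (T(F, a) = 6 - (1 + 2*F) = 6 + (-1 - 2*F) = 5 - 2*F)
(2*(-4))*T(6, -4) = (2*(-4))*(5 - 2*6) = -8*(5 - 12) = -8*(-7) = 56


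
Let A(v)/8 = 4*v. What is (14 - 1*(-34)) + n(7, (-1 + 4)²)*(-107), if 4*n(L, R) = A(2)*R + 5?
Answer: -61975/4 ≈ -15494.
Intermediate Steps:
A(v) = 32*v (A(v) = 8*(4*v) = 32*v)
n(L, R) = 5/4 + 16*R (n(L, R) = ((32*2)*R + 5)/4 = (64*R + 5)/4 = (5 + 64*R)/4 = 5/4 + 16*R)
(14 - 1*(-34)) + n(7, (-1 + 4)²)*(-107) = (14 - 1*(-34)) + (5/4 + 16*(-1 + 4)²)*(-107) = (14 + 34) + (5/4 + 16*3²)*(-107) = 48 + (5/4 + 16*9)*(-107) = 48 + (5/4 + 144)*(-107) = 48 + (581/4)*(-107) = 48 - 62167/4 = -61975/4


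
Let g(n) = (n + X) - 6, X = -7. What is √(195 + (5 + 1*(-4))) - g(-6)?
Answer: 33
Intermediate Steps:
g(n) = -13 + n (g(n) = (n - 7) - 6 = (-7 + n) - 6 = -13 + n)
√(195 + (5 + 1*(-4))) - g(-6) = √(195 + (5 + 1*(-4))) - (-13 - 6) = √(195 + (5 - 4)) - 1*(-19) = √(195 + 1) + 19 = √196 + 19 = 14 + 19 = 33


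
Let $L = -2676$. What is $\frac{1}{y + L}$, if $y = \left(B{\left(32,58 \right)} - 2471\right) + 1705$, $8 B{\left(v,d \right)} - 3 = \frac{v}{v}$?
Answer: $- \frac{2}{6883} \approx -0.00029057$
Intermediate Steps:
$B{\left(v,d \right)} = \frac{1}{2}$ ($B{\left(v,d \right)} = \frac{3}{8} + \frac{v \frac{1}{v}}{8} = \frac{3}{8} + \frac{1}{8} \cdot 1 = \frac{3}{8} + \frac{1}{8} = \frac{1}{2}$)
$y = - \frac{1531}{2}$ ($y = \left(\frac{1}{2} - 2471\right) + 1705 = - \frac{4941}{2} + 1705 = - \frac{1531}{2} \approx -765.5$)
$\frac{1}{y + L} = \frac{1}{- \frac{1531}{2} - 2676} = \frac{1}{- \frac{6883}{2}} = - \frac{2}{6883}$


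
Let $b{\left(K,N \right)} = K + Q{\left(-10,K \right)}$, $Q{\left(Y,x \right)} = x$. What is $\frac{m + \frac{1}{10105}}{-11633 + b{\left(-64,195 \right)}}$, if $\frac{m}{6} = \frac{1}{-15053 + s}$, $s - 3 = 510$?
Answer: $\frac{4609}{172800491870} \approx 2.6672 \cdot 10^{-8}$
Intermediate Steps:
$s = 513$ ($s = 3 + 510 = 513$)
$b{\left(K,N \right)} = 2 K$ ($b{\left(K,N \right)} = K + K = 2 K$)
$m = - \frac{3}{7270}$ ($m = \frac{6}{-15053 + 513} = \frac{6}{-14540} = 6 \left(- \frac{1}{14540}\right) = - \frac{3}{7270} \approx -0.00041265$)
$\frac{m + \frac{1}{10105}}{-11633 + b{\left(-64,195 \right)}} = \frac{- \frac{3}{7270} + \frac{1}{10105}}{-11633 + 2 \left(-64\right)} = \frac{- \frac{3}{7270} + \frac{1}{10105}}{-11633 - 128} = - \frac{4609}{14692670 \left(-11761\right)} = \left(- \frac{4609}{14692670}\right) \left(- \frac{1}{11761}\right) = \frac{4609}{172800491870}$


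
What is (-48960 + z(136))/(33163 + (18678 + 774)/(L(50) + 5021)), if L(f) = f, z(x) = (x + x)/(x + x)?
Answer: -248271089/168189025 ≈ -1.4761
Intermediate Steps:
z(x) = 1 (z(x) = (2*x)/((2*x)) = (2*x)*(1/(2*x)) = 1)
(-48960 + z(136))/(33163 + (18678 + 774)/(L(50) + 5021)) = (-48960 + 1)/(33163 + (18678 + 774)/(50 + 5021)) = -48959/(33163 + 19452/5071) = -48959/168189025/5071 = -48959*5071/168189025 = -248271089/168189025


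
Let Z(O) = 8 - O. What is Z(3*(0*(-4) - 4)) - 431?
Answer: -411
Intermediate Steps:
Z(3*(0*(-4) - 4)) - 431 = (8 - 3*(0*(-4) - 4)) - 431 = (8 - 3*(0 - 4)) - 431 = (8 - 3*(-4)) - 431 = (8 - 1*(-12)) - 431 = (8 + 12) - 431 = 20 - 431 = -411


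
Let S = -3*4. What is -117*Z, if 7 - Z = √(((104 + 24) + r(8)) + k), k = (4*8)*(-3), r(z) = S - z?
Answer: -819 + 234*√3 ≈ -413.70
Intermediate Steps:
S = -12
r(z) = -12 - z
k = -96 (k = 32*(-3) = -96)
Z = 7 - 2*√3 (Z = 7 - √(((104 + 24) + (-12 - 1*8)) - 96) = 7 - √((128 + (-12 - 8)) - 96) = 7 - √((128 - 20) - 96) = 7 - √(108 - 96) = 7 - √12 = 7 - 2*√3 ≈ 3.5359)
-117*Z = -117*(7 - 2*√3) = -819 + 234*√3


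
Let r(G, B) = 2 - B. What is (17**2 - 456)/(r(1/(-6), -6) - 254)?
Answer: 167/246 ≈ 0.67886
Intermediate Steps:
(17**2 - 456)/(r(1/(-6), -6) - 254) = (17**2 - 456)/((2 - 1*(-6)) - 254) = (289 - 456)/((2 + 6) - 254) = -167/(8 - 254) = -167/(-246) = -167*(-1/246) = 167/246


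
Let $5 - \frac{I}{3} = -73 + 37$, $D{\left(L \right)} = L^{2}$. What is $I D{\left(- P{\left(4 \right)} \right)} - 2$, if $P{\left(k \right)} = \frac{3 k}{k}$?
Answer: $1105$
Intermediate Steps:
$P{\left(k \right)} = 3$
$I = 123$ ($I = 15 - 3 \left(-73 + 37\right) = 15 - -108 = 15 + 108 = 123$)
$I D{\left(- P{\left(4 \right)} \right)} - 2 = 123 \left(\left(-1\right) 3\right)^{2} - 2 = 123 \left(-3\right)^{2} - 2 = 123 \cdot 9 - 2 = 1107 - 2 = 1105$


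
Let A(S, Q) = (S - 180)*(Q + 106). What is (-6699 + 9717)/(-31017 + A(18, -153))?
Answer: -1006/7801 ≈ -0.12896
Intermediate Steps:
A(S, Q) = (-180 + S)*(106 + Q)
(-6699 + 9717)/(-31017 + A(18, -153)) = (-6699 + 9717)/(-31017 + (-19080 - 180*(-153) + 106*18 - 153*18)) = 3018/(-31017 + (-19080 + 27540 + 1908 - 2754)) = 3018/(-31017 + 7614) = 3018/(-23403) = 3018*(-1/23403) = -1006/7801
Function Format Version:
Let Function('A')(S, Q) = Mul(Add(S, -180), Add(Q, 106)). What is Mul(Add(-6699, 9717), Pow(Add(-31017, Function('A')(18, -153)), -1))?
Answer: Rational(-1006, 7801) ≈ -0.12896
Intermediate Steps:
Function('A')(S, Q) = Mul(Add(-180, S), Add(106, Q))
Mul(Add(-6699, 9717), Pow(Add(-31017, Function('A')(18, -153)), -1)) = Mul(Add(-6699, 9717), Pow(Add(-31017, Add(-19080, Mul(-180, -153), Mul(106, 18), Mul(-153, 18))), -1)) = Mul(3018, Pow(Add(-31017, Add(-19080, 27540, 1908, -2754)), -1)) = Mul(3018, Pow(Add(-31017, 7614), -1)) = Mul(3018, Pow(-23403, -1)) = Mul(3018, Rational(-1, 23403)) = Rational(-1006, 7801)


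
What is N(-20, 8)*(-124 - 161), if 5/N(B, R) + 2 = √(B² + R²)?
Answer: -285/46 - 285*√29/23 ≈ -72.925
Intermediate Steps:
N(B, R) = 5/(-2 + √(B² + R²))
N(-20, 8)*(-124 - 161) = (5/(-2 + √((-20)² + 8²)))*(-124 - 161) = (5/(-2 + √(400 + 64)))*(-285) = (5/(-2 + √464))*(-285) = (5/(-2 + 4*√29))*(-285) = -1425/(-2 + 4*√29)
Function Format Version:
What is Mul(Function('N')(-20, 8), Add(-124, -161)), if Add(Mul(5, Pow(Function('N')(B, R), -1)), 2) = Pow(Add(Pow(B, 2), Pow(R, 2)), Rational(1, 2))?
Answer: Add(Rational(-285, 46), Mul(Rational(-285, 23), Pow(29, Rational(1, 2)))) ≈ -72.925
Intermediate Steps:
Function('N')(B, R) = Mul(5, Pow(Add(-2, Pow(Add(Pow(B, 2), Pow(R, 2)), Rational(1, 2))), -1))
Mul(Function('N')(-20, 8), Add(-124, -161)) = Mul(Mul(5, Pow(Add(-2, Pow(Add(Pow(-20, 2), Pow(8, 2)), Rational(1, 2))), -1)), Add(-124, -161)) = Mul(Mul(5, Pow(Add(-2, Pow(Add(400, 64), Rational(1, 2))), -1)), -285) = Mul(Mul(5, Pow(Add(-2, Pow(464, Rational(1, 2))), -1)), -285) = Mul(Mul(5, Pow(Add(-2, Mul(4, Pow(29, Rational(1, 2)))), -1)), -285) = Mul(-1425, Pow(Add(-2, Mul(4, Pow(29, Rational(1, 2)))), -1))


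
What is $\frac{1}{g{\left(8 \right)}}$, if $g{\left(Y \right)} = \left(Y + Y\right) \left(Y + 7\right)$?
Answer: $\frac{1}{240} \approx 0.0041667$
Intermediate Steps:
$g{\left(Y \right)} = 2 Y \left(7 + Y\right)$
$\frac{1}{g{\left(8 \right)}} = \frac{1}{2 \cdot 8 \left(7 + 8\right)} = \frac{1}{2 \cdot 8 \cdot 15} = \frac{1}{240}$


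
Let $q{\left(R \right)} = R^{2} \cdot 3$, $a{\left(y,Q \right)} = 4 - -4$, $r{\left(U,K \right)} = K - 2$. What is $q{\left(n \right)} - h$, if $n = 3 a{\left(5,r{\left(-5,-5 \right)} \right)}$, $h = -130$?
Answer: $1858$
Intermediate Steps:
$r{\left(U,K \right)} = -2 + K$
$a{\left(y,Q \right)} = 8$ ($a{\left(y,Q \right)} = 4 + 4 = 8$)
$n = 24$ ($n = 3 \cdot 8 = 24$)
$q{\left(R \right)} = 3 R^{2}$
$q{\left(n \right)} - h = 3 \cdot 24^{2} - -130 = 3 \cdot 576 + 130 = 1728 + 130 = 1858$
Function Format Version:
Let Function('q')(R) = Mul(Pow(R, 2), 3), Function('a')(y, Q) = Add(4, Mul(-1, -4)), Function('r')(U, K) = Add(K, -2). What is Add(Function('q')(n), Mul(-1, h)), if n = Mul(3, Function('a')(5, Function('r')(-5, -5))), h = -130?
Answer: 1858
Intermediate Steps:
Function('r')(U, K) = Add(-2, K)
Function('a')(y, Q) = 8 (Function('a')(y, Q) = Add(4, 4) = 8)
n = 24 (n = Mul(3, 8) = 24)
Function('q')(R) = Mul(3, Pow(R, 2))
Add(Function('q')(n), Mul(-1, h)) = Add(Mul(3, Pow(24, 2)), Mul(-1, -130)) = Add(Mul(3, 576), 130) = Add(1728, 130) = 1858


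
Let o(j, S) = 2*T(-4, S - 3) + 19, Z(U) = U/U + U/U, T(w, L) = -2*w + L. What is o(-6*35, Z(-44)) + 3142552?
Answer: 3142585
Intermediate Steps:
T(w, L) = L - 2*w
Z(U) = 2 (Z(U) = 1 + 1 = 2)
o(j, S) = 29 + 2*S (o(j, S) = 2*((S - 3) - 2*(-4)) + 19 = 2*((-3 + S) + 8) + 19 = 2*(5 + S) + 19 = (10 + 2*S) + 19 = 29 + 2*S)
o(-6*35, Z(-44)) + 3142552 = (29 + 2*2) + 3142552 = (29 + 4) + 3142552 = 33 + 3142552 = 3142585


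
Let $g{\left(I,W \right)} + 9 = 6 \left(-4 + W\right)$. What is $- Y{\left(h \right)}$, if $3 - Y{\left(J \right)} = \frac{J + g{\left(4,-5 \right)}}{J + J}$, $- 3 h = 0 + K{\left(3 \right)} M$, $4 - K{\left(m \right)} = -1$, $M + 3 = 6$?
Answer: $\frac{19}{5} \approx 3.8$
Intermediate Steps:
$M = 3$ ($M = -3 + 6 = 3$)
$g{\left(I,W \right)} = -33 + 6 W$ ($g{\left(I,W \right)} = -9 + 6 \left(-4 + W\right) = -9 + \left(-24 + 6 W\right) = -33 + 6 W$)
$K{\left(m \right)} = 5$ ($K{\left(m \right)} = 4 - -1 = 4 + 1 = 5$)
$h = -5$ ($h = - \frac{0 + 5 \cdot 3}{3} = - \frac{0 + 15}{3} = \left(- \frac{1}{3}\right) 15 = -5$)
$Y{\left(J \right)} = 3 - \frac{-63 + J}{2 J}$ ($Y{\left(J \right)} = 3 - \frac{J + \left(-33 + 6 \left(-5\right)\right)}{J + J} = 3 - \frac{J - 63}{2 J} = 3 - \left(J - 63\right) \frac{1}{2 J} = 3 - \left(-63 + J\right) \frac{1}{2 J} = 3 - \frac{-63 + J}{2 J}$)
$- Y{\left(h \right)} = - \frac{63 + 5 \left(-5\right)}{2 \left(-5\right)} = - \frac{\left(-1\right) \left(63 - 25\right)}{2 \cdot 5} = - \frac{\left(-1\right) 38}{2 \cdot 5} = \left(-1\right) \left(- \frac{19}{5}\right) = \frac{19}{5}$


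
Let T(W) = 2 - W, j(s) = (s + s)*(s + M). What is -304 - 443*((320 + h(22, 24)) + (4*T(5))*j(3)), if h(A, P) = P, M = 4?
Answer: 70576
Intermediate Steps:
j(s) = 2*s*(4 + s) (j(s) = (s + s)*(s + 4) = (2*s)*(4 + s) = 2*s*(4 + s))
-304 - 443*((320 + h(22, 24)) + (4*T(5))*j(3)) = -304 - 443*((320 + 24) + (4*(2 - 1*5))*(2*3*(4 + 3))) = -304 - 443*(344 + (4*(2 - 5))*(2*3*7)) = -304 - 443*(344 + (4*(-3))*42) = -304 - 443*(344 - 12*42) = -304 - 443*(344 - 504) = -304 - 443*(-160) = -304 + 70880 = 70576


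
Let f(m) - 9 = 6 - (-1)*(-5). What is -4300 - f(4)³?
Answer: -5300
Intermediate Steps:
f(m) = 10 (f(m) = 9 + (6 - (-1)*(-5)) = 9 + (6 - 1*5) = 9 + (6 - 5) = 9 + 1 = 10)
-4300 - f(4)³ = -4300 - 1*10³ = -4300 - 1*1000 = -4300 - 1000 = -5300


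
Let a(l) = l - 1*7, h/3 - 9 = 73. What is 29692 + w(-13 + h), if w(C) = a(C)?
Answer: 29918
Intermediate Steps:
h = 246 (h = 27 + 3*73 = 27 + 219 = 246)
a(l) = -7 + l (a(l) = l - 7 = -7 + l)
w(C) = -7 + C
29692 + w(-13 + h) = 29692 + (-7 + (-13 + 246)) = 29692 + (-7 + 233) = 29692 + 226 = 29918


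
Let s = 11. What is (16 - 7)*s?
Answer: 99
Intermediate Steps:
(16 - 7)*s = (16 - 7)*11 = 9*11 = 99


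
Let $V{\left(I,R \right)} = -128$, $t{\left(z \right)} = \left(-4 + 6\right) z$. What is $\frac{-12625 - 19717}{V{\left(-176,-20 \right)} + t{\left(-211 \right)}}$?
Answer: $\frac{16171}{275} \approx 58.804$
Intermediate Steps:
$t{\left(z \right)} = 2 z$
$\frac{-12625 - 19717}{V{\left(-176,-20 \right)} + t{\left(-211 \right)}} = \frac{-12625 - 19717}{-128 + 2 \left(-211\right)} = - \frac{32342}{-128 - 422} = - \frac{32342}{-550} = \left(-32342\right) \left(- \frac{1}{550}\right) = \frac{16171}{275}$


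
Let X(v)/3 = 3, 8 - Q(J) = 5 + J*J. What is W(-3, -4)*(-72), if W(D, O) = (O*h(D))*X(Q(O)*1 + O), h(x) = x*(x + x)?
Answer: 46656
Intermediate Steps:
Q(J) = 3 - J² (Q(J) = 8 - (5 + J*J) = 8 - (5 + J²) = 8 + (-5 - J²) = 3 - J²)
h(x) = 2*x² (h(x) = x*(2*x) = 2*x²)
X(v) = 9 (X(v) = 3*3 = 9)
W(D, O) = 18*O*D² (W(D, O) = (O*(2*D²))*9 = (2*O*D²)*9 = 18*O*D²)
W(-3, -4)*(-72) = (18*(-4)*(-3)²)*(-72) = (18*(-4)*9)*(-72) = -648*(-72) = 46656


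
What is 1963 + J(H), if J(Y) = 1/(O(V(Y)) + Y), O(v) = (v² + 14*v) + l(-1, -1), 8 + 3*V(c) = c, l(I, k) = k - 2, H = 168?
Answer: 66359224/33805 ≈ 1963.0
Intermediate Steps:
l(I, k) = -2 + k
V(c) = -8/3 + c/3
O(v) = -3 + v² + 14*v (O(v) = (v² + 14*v) + (-2 - 1) = (v² + 14*v) - 3 = -3 + v² + 14*v)
J(Y) = 1/(-121/3 + (-8/3 + Y/3)² + 17*Y/3) (J(Y) = 1/((-3 + (-8/3 + Y/3)² + 14*(-8/3 + Y/3)) + Y) = 1/((-3 + (-8/3 + Y/3)² + (-112/3 + 14*Y/3)) + Y) = 1/((-121/3 + (-8/3 + Y/3)² + 14*Y/3) + Y) = 1/(-121/3 + (-8/3 + Y/3)² + 17*Y/3))
1963 + J(H) = 1963 + 9/(-299 + 168² + 35*168) = 1963 + 9/(-299 + 28224 + 5880) = 1963 + 9/33805 = 66359224/33805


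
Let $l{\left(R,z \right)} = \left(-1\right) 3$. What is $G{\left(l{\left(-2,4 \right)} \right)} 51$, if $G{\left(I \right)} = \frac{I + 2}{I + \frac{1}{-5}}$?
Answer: $\frac{255}{16} \approx 15.938$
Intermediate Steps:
$l{\left(R,z \right)} = -3$
$G{\left(I \right)} = \frac{2 + I}{- \frac{1}{5} + I}$ ($G{\left(I \right)} = \frac{2 + I}{I - \frac{1}{5}} = \frac{2 + I}{- \frac{1}{5} + I}$)
$G{\left(l{\left(-2,4 \right)} \right)} 51 = \frac{5 \left(2 - 3\right)}{-1 + 5 \left(-3\right)} 51 = 5 \frac{1}{-1 - 15} \left(-1\right) 51 = 5 \frac{1}{-16} \left(-1\right) 51 = 5 \left(- \frac{1}{16}\right) \left(-1\right) 51 = \frac{5}{16} \cdot 51 = \frac{255}{16}$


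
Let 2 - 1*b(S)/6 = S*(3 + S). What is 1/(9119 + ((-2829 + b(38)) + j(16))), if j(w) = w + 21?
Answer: -1/3009 ≈ -0.00033234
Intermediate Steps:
b(S) = 12 - 6*S*(3 + S)
j(w) = 21 + w
1/(9119 + ((-2829 + b(38)) + j(16))) = 1/(9119 + ((-2829 + (12 - 18*38 - 6*38²)) + (21 + 16))) = 1/(9119 + ((-2829 + (12 - 684 - 6*1444)) + 37)) = 1/(9119 + ((-2829 + (12 - 684 - 8664)) + 37)) = 1/(9119 + ((-2829 - 9336) + 37)) = 1/(9119 + (-12165 + 37)) = 1/(9119 - 12128) = 1/(-3009) = -1/3009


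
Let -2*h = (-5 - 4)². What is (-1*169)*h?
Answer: 13689/2 ≈ 6844.5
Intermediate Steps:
h = -81/2 (h = -(-5 - 4)²/2 = -½*(-9)² = -½*81 = -81/2 ≈ -40.500)
(-1*169)*h = -1*169*(-81/2) = -169*(-81/2) = 13689/2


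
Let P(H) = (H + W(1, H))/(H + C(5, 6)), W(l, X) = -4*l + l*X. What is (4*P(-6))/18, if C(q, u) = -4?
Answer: 16/45 ≈ 0.35556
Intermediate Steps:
W(l, X) = -4*l + X*l
P(H) = (-4 + 2*H)/(-4 + H) (P(H) = (H + 1*(-4 + H))/(H - 4) = (H + (-4 + H))/(-4 + H) = (-4 + 2*H)/(-4 + H))
(4*P(-6))/18 = (4*(2*(-2 - 6)/(-4 - 6)))/18 = (4*(2*(-8)/(-10)))*(1/18) = (4*(2*(-⅒)*(-8)))*(1/18) = (4*(8/5))*(1/18) = (32/5)*(1/18) = 16/45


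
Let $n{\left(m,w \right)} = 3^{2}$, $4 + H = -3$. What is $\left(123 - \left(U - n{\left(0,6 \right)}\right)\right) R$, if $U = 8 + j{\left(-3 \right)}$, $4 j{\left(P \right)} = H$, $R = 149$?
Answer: $\frac{74947}{4} \approx 18737.0$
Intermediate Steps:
$H = -7$ ($H = -4 - 3 = -7$)
$j{\left(P \right)} = - \frac{7}{4}$ ($j{\left(P \right)} = \frac{1}{4} \left(-7\right) = - \frac{7}{4}$)
$n{\left(m,w \right)} = 9$
$U = \frac{25}{4}$ ($U = 8 - \frac{7}{4} = \frac{25}{4} \approx 6.25$)
$\left(123 - \left(U - n{\left(0,6 \right)}\right)\right) R = \left(123 + \left(9 - \frac{25}{4}\right)\right) 149 = \left(123 + \frac{11}{4}\right) 149 = \frac{503}{4} \cdot 149 = \frac{74947}{4}$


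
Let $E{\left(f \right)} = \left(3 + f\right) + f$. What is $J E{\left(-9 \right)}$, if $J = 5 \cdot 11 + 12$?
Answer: $-1005$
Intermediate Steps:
$E{\left(f \right)} = 3 + 2 f$
$J = 67$ ($J = 55 + 12 = 67$)
$J E{\left(-9 \right)} = 67 \left(3 + 2 \left(-9\right)\right) = 67 \left(3 - 18\right) = 67 \left(-15\right) = -1005$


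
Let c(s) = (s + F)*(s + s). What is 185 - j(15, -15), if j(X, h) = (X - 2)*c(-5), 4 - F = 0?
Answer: 55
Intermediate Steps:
F = 4 (F = 4 - 1*0 = 4 + 0 = 4)
c(s) = 2*s*(4 + s) (c(s) = (s + 4)*(s + s) = (4 + s)*(2*s) = 2*s*(4 + s))
j(X, h) = -20 + 10*X (j(X, h) = (X - 2)*(2*(-5)*(4 - 5)) = (-2 + X)*(2*(-5)*(-1)) = (-2 + X)*10 = -20 + 10*X)
185 - j(15, -15) = 185 - (-20 + 10*15) = 185 - (-20 + 150) = 185 - 1*130 = 185 - 130 = 55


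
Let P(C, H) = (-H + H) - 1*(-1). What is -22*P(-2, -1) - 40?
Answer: -62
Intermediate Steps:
P(C, H) = 1 (P(C, H) = 0 + 1 = 1)
-22*P(-2, -1) - 40 = -22*1 - 40 = -22 - 40 = -62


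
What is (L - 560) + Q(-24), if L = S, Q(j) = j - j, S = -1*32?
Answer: -592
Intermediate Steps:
S = -32
Q(j) = 0
L = -32
(L - 560) + Q(-24) = (-32 - 560) + 0 = -592 + 0 = -592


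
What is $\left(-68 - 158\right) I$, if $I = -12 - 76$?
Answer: $19888$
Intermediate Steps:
$I = -88$
$\left(-68 - 158\right) I = \left(-68 - 158\right) \left(-88\right) = \left(-226\right) \left(-88\right) = 19888$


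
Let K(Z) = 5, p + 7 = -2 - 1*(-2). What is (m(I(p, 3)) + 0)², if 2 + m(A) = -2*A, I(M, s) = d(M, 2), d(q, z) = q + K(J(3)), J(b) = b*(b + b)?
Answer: 4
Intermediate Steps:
p = -7 (p = -7 + (-2 - 1*(-2)) = -7 + (-2 + 2) = -7 + 0 = -7)
J(b) = 2*b² (J(b) = b*(2*b) = 2*b²)
d(q, z) = 5 + q (d(q, z) = q + 5 = 5 + q)
I(M, s) = 5 + M
m(A) = -2 - 2*A
(m(I(p, 3)) + 0)² = ((-2 - 2*(5 - 7)) + 0)² = ((-2 - 2*(-2)) + 0)² = ((-2 + 4) + 0)² = (2 + 0)² = 2² = 4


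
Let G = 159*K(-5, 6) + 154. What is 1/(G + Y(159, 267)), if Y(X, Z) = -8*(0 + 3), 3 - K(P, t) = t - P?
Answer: -1/1142 ≈ -0.00087566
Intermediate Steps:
K(P, t) = 3 + P - t (K(P, t) = 3 - (t - P) = 3 + (P - t) = 3 + P - t)
Y(X, Z) = -24 (Y(X, Z) = -8*3 = -24)
G = -1118 (G = 159*(3 - 5 - 1*6) + 154 = 159*(3 - 5 - 6) + 154 = 159*(-8) + 154 = -1272 + 154 = -1118)
1/(G + Y(159, 267)) = 1/(-1118 - 24) = 1/(-1142) = -1/1142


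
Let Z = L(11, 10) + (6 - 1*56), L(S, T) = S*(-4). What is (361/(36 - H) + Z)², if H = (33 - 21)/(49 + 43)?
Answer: 4795147009/680625 ≈ 7045.2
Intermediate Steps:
L(S, T) = -4*S
H = 3/23 (H = 12/92 = 12*(1/92) = 3/23 ≈ 0.13043)
Z = -94 (Z = -4*11 + (6 - 1*56) = -44 + (6 - 56) = -44 - 50 = -94)
(361/(36 - H) + Z)² = (361/(36 - 1*3/23) - 94)² = (361/(36 - 3/23) - 94)² = (361/(825/23) - 94)² = (361*(23/825) - 94)² = (8303/825 - 94)² = (-69247/825)² = 4795147009/680625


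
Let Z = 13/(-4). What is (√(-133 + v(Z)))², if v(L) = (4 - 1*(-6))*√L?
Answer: -133 + 5*I*√13 ≈ -133.0 + 18.028*I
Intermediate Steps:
Z = -13/4 (Z = 13*(-¼) = -13/4 ≈ -3.2500)
v(L) = 10*√L (v(L) = (4 + 6)*√L = 10*√L)
(√(-133 + v(Z)))² = (√(-133 + 10*√(-13/4)))² = (√(-133 + 10*(I*√13/2)))² = (√(-133 + 5*I*√13))² = -133 + 5*I*√13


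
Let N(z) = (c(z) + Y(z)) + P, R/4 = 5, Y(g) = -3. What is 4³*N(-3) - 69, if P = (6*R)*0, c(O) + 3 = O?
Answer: -645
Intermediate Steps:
c(O) = -3 + O
R = 20 (R = 4*5 = 20)
P = 0 (P = (6*20)*0 = 120*0 = 0)
N(z) = -6 + z (N(z) = ((-3 + z) - 3) + 0 = (-6 + z) + 0 = -6 + z)
4³*N(-3) - 69 = 4³*(-6 - 3) - 69 = 64*(-9) - 69 = -576 - 69 = -645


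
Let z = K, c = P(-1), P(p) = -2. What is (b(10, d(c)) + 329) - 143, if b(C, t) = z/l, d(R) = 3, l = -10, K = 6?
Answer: 927/5 ≈ 185.40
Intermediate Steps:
c = -2
z = 6
b(C, t) = -⅗ (b(C, t) = 6/(-10) = 6*(-⅒) = -⅗)
(b(10, d(c)) + 329) - 143 = (-⅗ + 329) - 143 = 1642/5 - 143 = 927/5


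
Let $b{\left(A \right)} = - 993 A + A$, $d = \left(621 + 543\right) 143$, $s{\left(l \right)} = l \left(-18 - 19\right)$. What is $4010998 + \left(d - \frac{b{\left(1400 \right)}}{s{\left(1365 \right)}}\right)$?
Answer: $\frac{6028020670}{1443} \approx 4.1774 \cdot 10^{6}$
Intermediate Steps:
$s{\left(l \right)} = - 37 l$ ($s{\left(l \right)} = l \left(-37\right) = - 37 l$)
$d = 166452$ ($d = 1164 \cdot 143 = 166452$)
$b{\left(A \right)} = - 992 A$
$4010998 + \left(d - \frac{b{\left(1400 \right)}}{s{\left(1365 \right)}}\right) = 4010998 + \left(166452 - \frac{\left(-992\right) 1400}{\left(-37\right) 1365}\right) = 4010998 + \left(166452 - - \frac{1388800}{-50505}\right) = 4010998 + \left(166452 - \left(-1388800\right) \left(- \frac{1}{50505}\right)\right) = 4010998 + \left(166452 - \frac{39680}{1443}\right) = 4010998 + \frac{240150556}{1443} = \frac{6028020670}{1443}$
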